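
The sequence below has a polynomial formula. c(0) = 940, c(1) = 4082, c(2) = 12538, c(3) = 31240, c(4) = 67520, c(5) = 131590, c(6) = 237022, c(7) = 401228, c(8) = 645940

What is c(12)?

3042568

D1: 3142, 8456, 18702, 36280, 64070, 105432, 164206, 244712
D2: 5314, 10246, 17578, 27790, 41362, 58774, 80506
D3: 4932, 7332, 10212, 13572, 17412, 21732
D4: 2400, 2880, 3360, 3840, 4320
D5: 480, 480, 480, 480
Fifth differences constant at 480.
4320 + 480 = 4800;  21732 + 4800 = 26532;  80506 + 26532 = 107038;  244712 + 107038 = 351750;  645940 + 351750 = 997690
4800 + 480 = 5280;  26532 + 5280 = 31812;  107038 + 31812 = 138850;  351750 + 138850 = 490600;  997690 + 490600 = 1488290
5280 + 480 = 5760;  31812 + 5760 = 37572;  138850 + 37572 = 176422;  490600 + 176422 = 667022;  1488290 + 667022 = 2155312
5760 + 480 = 6240;  37572 + 6240 = 43812;  176422 + 43812 = 220234;  667022 + 220234 = 887256;  2155312 + 887256 = 3042568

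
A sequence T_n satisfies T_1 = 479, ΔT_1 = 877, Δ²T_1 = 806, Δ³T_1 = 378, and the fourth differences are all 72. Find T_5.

Build the table forward from the leading diagonal:
Δ⁴: 72  72  72  72  72
Δ³: 378  450  522  594  666
Δ²: 806  1184  1634  2156  2750
Δ: 877  1683  2867  4501  6657
T: 479  1356  3039  5906  10407

10407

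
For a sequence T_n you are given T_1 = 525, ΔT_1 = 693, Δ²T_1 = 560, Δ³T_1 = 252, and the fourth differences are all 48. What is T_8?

27636

Build the table forward from the leading diagonal:
D4: 48  48  48  48  48  48  48  48
D3: 252  300  348  396  444  492  540  588
D2: 560  812  1112  1460  1856  2300  2792  3332
D1: 693  1253  2065  3177  4637  6493  8793  11585
T: 525  1218  2471  4536  7713  12350  18843  27636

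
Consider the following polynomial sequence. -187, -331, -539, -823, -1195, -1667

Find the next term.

-2251

Δ: -144, -208, -284, -372, -472
Δ²: -64, -76, -88, -100
Δ³: -12, -12, -12
Third differences constant at -12.
-100 − 12 = -112;  -472 − 112 = -584;  -1667 − 584 = -2251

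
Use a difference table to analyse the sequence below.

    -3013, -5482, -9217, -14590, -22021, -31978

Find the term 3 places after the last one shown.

-82405

D1: -2469 , -3735 , -5373 , -7431 , -9957
D2: -1266 , -1638 , -2058 , -2526
D3: -372 , -420 , -468
D4: -48 , -48
Constant fourth difference = -48, so extend:
-468 − 48 = -516;  -2526 − 516 = -3042;  -9957 − 3042 = -12999;  -31978 − 12999 = -44977
-516 − 48 = -564;  -3042 − 564 = -3606;  -12999 − 3606 = -16605;  -44977 − 16605 = -61582
-564 − 48 = -612;  -3606 − 612 = -4218;  -16605 − 4218 = -20823;  -61582 − 20823 = -82405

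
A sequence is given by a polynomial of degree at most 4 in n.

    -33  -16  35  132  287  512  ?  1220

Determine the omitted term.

819

Using the first 6 terms:
17, 51, 97, 155, 225
34, 46, 58, 70
12, 12, 12
Constant third difference = 12.
Extend forward: 70 + 12 = 82;  225 + 82 = 307;  512 + 307 = 819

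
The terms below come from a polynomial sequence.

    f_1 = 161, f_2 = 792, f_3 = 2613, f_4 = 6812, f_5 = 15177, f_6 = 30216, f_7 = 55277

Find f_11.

358821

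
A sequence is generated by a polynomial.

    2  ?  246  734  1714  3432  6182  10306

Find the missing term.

Using the last 6 terms:
First differences: 488, 980, 1718, 2750, 4124
Second differences: 492, 738, 1032, 1374
Third differences: 246, 294, 342
Fourth differences: 48, 48
Constant fourth difference = 48.
Extend backward: 246 − 48 = 198;  492 − 198 = 294;  488 − 294 = 194;  246 − 194 = 52

52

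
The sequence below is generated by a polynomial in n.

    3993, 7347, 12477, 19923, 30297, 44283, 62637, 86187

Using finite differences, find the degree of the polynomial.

Δ: 3354, 5130, 7446, 10374, 13986, 18354, 23550
Δ²: 1776, 2316, 2928, 3612, 4368, 5196
Δ³: 540, 612, 684, 756, 828
Δ⁴: 72, 72, 72, 72
The fourth differences are constant, so the polynomial has degree 4.

4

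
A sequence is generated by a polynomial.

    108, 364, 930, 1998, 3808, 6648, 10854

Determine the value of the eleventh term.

49738

256 , 566 , 1068 , 1810 , 2840 , 4206
310 , 502 , 742 , 1030 , 1366
192 , 240 , 288 , 336
48 , 48 , 48
The fourth differences are constant (48).
336 + 48 = 384;  1366 + 384 = 1750;  4206 + 1750 = 5956;  10854 + 5956 = 16810
384 + 48 = 432;  1750 + 432 = 2182;  5956 + 2182 = 8138;  16810 + 8138 = 24948
432 + 48 = 480;  2182 + 480 = 2662;  8138 + 2662 = 10800;  24948 + 10800 = 35748
480 + 48 = 528;  2662 + 528 = 3190;  10800 + 3190 = 13990;  35748 + 13990 = 49738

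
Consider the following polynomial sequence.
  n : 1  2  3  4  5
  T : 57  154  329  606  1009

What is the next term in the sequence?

1562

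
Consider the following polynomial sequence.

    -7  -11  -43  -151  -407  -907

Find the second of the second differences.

First differences: -4, -32, -108, -256, -500
Second differences: -28, -76, -148, -244
Third differences: -48, -72, -96
Fourth differences: -24, -24

-76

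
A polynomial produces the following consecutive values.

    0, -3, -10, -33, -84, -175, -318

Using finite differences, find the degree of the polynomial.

-3, -7, -23, -51, -91, -143
-4, -16, -28, -40, -52
-12, -12, -12, -12
The third differences are constant, so the polynomial has degree 3.

3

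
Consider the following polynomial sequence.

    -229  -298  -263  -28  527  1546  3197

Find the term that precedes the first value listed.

-128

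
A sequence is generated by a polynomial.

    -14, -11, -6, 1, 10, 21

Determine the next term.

First differences: 3, 5, 7, 9, 11
Second differences: 2, 2, 2, 2
Second differences constant at 2.
11 + 2 = 13;  21 + 13 = 34

34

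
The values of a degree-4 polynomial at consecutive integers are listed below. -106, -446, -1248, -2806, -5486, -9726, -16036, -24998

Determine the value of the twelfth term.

-101526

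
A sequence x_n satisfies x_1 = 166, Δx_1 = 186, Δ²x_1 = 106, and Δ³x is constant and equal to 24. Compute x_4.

1066

Build the table forward from the leading diagonal:
D3: 24  24  24  24
D2: 106  130  154  178
D1: 186  292  422  576
x: 166  352  644  1066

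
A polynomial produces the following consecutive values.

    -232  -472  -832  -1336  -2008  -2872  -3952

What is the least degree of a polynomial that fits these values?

D1: -240, -360, -504, -672, -864, -1080
D2: -120, -144, -168, -192, -216
D3: -24, -24, -24, -24
The third differences are constant, so the polynomial has degree 3.

3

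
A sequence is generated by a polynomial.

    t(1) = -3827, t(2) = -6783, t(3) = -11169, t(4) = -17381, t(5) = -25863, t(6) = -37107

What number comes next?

-2956 , -4386 , -6212 , -8482 , -11244
-1430 , -1826 , -2270 , -2762
-396 , -444 , -492
-48 , -48
The fourth differences are constant (-48).
-492 − 48 = -540;  -2762 − 540 = -3302;  -11244 − 3302 = -14546;  -37107 − 14546 = -51653

-51653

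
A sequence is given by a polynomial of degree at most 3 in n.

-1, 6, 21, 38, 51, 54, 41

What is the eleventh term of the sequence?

Δ: 7, 15, 17, 13, 3, -13
Δ²: 8, 2, -4, -10, -16
Δ³: -6, -6, -6, -6
Constant third difference = -6, so extend:
-16 − 6 = -22;  -13 − 22 = -35;  41 − 35 = 6
-22 − 6 = -28;  -35 − 28 = -63;  6 − 63 = -57
-28 − 6 = -34;  -63 − 34 = -97;  -57 − 97 = -154
-34 − 6 = -40;  -97 − 40 = -137;  -154 − 137 = -291

-291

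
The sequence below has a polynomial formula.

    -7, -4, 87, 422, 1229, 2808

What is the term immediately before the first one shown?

-6

Δ: 3  91  335  807  1579
Δ²: 88  244  472  772
Δ³: 156  228  300
Δ⁴: 72  72
The fourth differences are constant at 72.
Work back: 156 − 72 = 84;  88 − 84 = 4;  3 − 4 = -1;  -7 + 1 = -6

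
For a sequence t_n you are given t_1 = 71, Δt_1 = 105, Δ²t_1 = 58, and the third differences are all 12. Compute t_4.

Build the table forward from the leading diagonal:
D3: 12  12  12  12
D2: 58  70  82  94
D1: 105  163  233  315
t: 71  176  339  572

572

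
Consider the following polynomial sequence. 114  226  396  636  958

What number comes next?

1374

112  170  240  322
58  70  82
12  12
Third differences constant at 12.
82 + 12 = 94;  322 + 94 = 416;  958 + 416 = 1374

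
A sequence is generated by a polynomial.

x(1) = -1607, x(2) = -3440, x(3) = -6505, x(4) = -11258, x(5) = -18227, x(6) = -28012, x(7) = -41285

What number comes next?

Δ: -1833 , -3065 , -4753 , -6969 , -9785 , -13273
Δ²: -1232 , -1688 , -2216 , -2816 , -3488
Δ³: -456 , -528 , -600 , -672
Δ⁴: -72 , -72 , -72
Constant fourth difference = -72, so extend:
-672 − 72 = -744;  -3488 − 744 = -4232;  -13273 − 4232 = -17505;  -41285 − 17505 = -58790

-58790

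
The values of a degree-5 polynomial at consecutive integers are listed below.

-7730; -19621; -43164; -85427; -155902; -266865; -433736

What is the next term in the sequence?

-675439

D1: -11891, -23543, -42263, -70475, -110963, -166871
D2: -11652, -18720, -28212, -40488, -55908
D3: -7068, -9492, -12276, -15420
D4: -2424, -2784, -3144
D5: -360, -360
Constant fifth difference = -360, so extend:
-3144 − 360 = -3504;  -15420 − 3504 = -18924;  -55908 − 18924 = -74832;  -166871 − 74832 = -241703;  -433736 − 241703 = -675439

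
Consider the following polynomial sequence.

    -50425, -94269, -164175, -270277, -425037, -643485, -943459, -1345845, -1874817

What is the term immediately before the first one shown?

D1: -43844  -69906  -106102  -154760  -218448  -299974  -402386  -528972
D2: -26062  -36196  -48658  -63688  -81526  -102412  -126586
D3: -10134  -12462  -15030  -17838  -20886  -24174
D4: -2328  -2568  -2808  -3048  -3288
D5: -240  -240  -240  -240
The fifth differences are constant at -240.
Work back: -2328 + 240 = -2088;  -10134 + 2088 = -8046;  -26062 + 8046 = -18016;  -43844 + 18016 = -25828;  -50425 + 25828 = -24597

-24597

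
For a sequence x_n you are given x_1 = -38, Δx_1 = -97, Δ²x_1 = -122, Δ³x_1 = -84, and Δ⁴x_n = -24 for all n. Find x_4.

Build the table forward from the leading diagonal:
Fourth differences: -24, -24, -24, -24
Third differences: -84, -108, -132, -156
Second differences: -122, -206, -314, -446
First differences: -97, -219, -425, -739
x: -38, -135, -354, -779

-779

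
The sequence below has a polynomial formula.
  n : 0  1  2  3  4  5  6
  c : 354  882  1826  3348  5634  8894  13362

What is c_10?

Δ: 528 , 944 , 1522 , 2286 , 3260 , 4468
Δ²: 416 , 578 , 764 , 974 , 1208
Δ³: 162 , 186 , 210 , 234
Δ⁴: 24 , 24 , 24
Constant fourth difference = 24, so extend:
234 + 24 = 258;  1208 + 258 = 1466;  4468 + 1466 = 5934;  13362 + 5934 = 19296
258 + 24 = 282;  1466 + 282 = 1748;  5934 + 1748 = 7682;  19296 + 7682 = 26978
282 + 24 = 306;  1748 + 306 = 2054;  7682 + 2054 = 9736;  26978 + 9736 = 36714
306 + 24 = 330;  2054 + 330 = 2384;  9736 + 2384 = 12120;  36714 + 12120 = 48834

48834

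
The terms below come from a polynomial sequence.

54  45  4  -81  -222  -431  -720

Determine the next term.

-1101

D1: -9, -41, -85, -141, -209, -289
D2: -32, -44, -56, -68, -80
D3: -12, -12, -12, -12
Constant third difference = -12, so extend:
-80 − 12 = -92;  -289 − 92 = -381;  -720 − 381 = -1101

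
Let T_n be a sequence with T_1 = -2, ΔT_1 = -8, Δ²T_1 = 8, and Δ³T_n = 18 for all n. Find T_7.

Build the table forward from the leading diagonal:
Δ³: 18  18  18  18  18  18  18
Δ²: 8  26  44  62  80  98  116
Δ: -8  0  26  70  132  212  310
T: -2  -10  -10  16  86  218  430

430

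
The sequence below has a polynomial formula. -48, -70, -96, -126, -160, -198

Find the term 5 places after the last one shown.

-448

First differences: -22, -26, -30, -34, -38
Second differences: -4, -4, -4, -4
The second differences are constant (-4).
-38 − 4 = -42;  -198 − 42 = -240
-42 − 4 = -46;  -240 − 46 = -286
-46 − 4 = -50;  -286 − 50 = -336
-50 − 4 = -54;  -336 − 54 = -390
-54 − 4 = -58;  -390 − 58 = -448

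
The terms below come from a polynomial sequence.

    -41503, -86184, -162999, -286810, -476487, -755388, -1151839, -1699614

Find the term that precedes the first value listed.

First differences: -44681  -76815  -123811  -189677  -278901  -396451  -547775
Second differences: -32134  -46996  -65866  -89224  -117550  -151324
Third differences: -14862  -18870  -23358  -28326  -33774
Fourth differences: -4008  -4488  -4968  -5448
Fifth differences: -480  -480  -480
The fifth differences are constant at -480.
Work back: -4008 + 480 = -3528;  -14862 + 3528 = -11334;  -32134 + 11334 = -20800;  -44681 + 20800 = -23881;  -41503 + 23881 = -17622

-17622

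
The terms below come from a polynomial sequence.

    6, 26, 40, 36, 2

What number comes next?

20 , 14 , -4 , -34
-6 , -18 , -30
-12 , -12
Constant third difference = -12, so extend:
-30 − 12 = -42;  -34 − 42 = -76;  2 − 76 = -74

-74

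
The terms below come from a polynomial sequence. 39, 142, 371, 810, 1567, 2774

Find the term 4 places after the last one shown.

Δ: 103, 229, 439, 757, 1207
Δ²: 126, 210, 318, 450
Δ³: 84, 108, 132
Δ⁴: 24, 24
The fourth differences are constant (24).
132 + 24 = 156;  450 + 156 = 606;  1207 + 606 = 1813;  2774 + 1813 = 4587
156 + 24 = 180;  606 + 180 = 786;  1813 + 786 = 2599;  4587 + 2599 = 7186
180 + 24 = 204;  786 + 204 = 990;  2599 + 990 = 3589;  7186 + 3589 = 10775
204 + 24 = 228;  990 + 228 = 1218;  3589 + 1218 = 4807;  10775 + 4807 = 15582

15582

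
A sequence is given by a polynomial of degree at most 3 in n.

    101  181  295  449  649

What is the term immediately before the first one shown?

49

First differences: 80  114  154  200
Second differences: 34  40  46
Third differences: 6  6
The third differences are constant at 6.
Work back: 34 − 6 = 28;  80 − 28 = 52;  101 − 52 = 49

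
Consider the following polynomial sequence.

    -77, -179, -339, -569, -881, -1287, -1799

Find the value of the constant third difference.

D1: -102, -160, -230, -312, -406, -512
D2: -58, -70, -82, -94, -106
D3: -12, -12, -12, -12

-12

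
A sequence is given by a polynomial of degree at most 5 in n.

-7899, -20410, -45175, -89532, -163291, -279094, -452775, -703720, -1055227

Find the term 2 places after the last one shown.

-12511  -24765  -44357  -73759  -115803  -173681  -250945  -351507
-12254  -19592  -29402  -42044  -57878  -77264  -100562
-7338  -9810  -12642  -15834  -19386  -23298
-2472  -2832  -3192  -3552  -3912
-360  -360  -360  -360
The fifth differences are constant (-360).
-3912 − 360 = -4272;  -23298 − 4272 = -27570;  -100562 − 27570 = -128132;  -351507 − 128132 = -479639;  -1055227 − 479639 = -1534866
-4272 − 360 = -4632;  -27570 − 4632 = -32202;  -128132 − 32202 = -160334;  -479639 − 160334 = -639973;  -1534866 − 639973 = -2174839

-2174839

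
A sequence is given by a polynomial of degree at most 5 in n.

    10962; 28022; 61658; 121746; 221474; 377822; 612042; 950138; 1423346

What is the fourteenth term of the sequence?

7336046

17060  33636  60088  99728  156348  234220  338096  473208
16576  26452  39640  56620  77872  103876  135112
9876  13188  16980  21252  26004  31236
3312  3792  4272  4752  5232
480  480  480  480
Fifth differences constant at 480.
5232 + 480 = 5712;  31236 + 5712 = 36948;  135112 + 36948 = 172060;  473208 + 172060 = 645268;  1423346 + 645268 = 2068614
5712 + 480 = 6192;  36948 + 6192 = 43140;  172060 + 43140 = 215200;  645268 + 215200 = 860468;  2068614 + 860468 = 2929082
6192 + 480 = 6672;  43140 + 6672 = 49812;  215200 + 49812 = 265012;  860468 + 265012 = 1125480;  2929082 + 1125480 = 4054562
6672 + 480 = 7152;  49812 + 7152 = 56964;  265012 + 56964 = 321976;  1125480 + 321976 = 1447456;  4054562 + 1447456 = 5502018
7152 + 480 = 7632;  56964 + 7632 = 64596;  321976 + 64596 = 386572;  1447456 + 386572 = 1834028;  5502018 + 1834028 = 7336046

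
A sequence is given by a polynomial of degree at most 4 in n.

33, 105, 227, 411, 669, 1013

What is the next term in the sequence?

1455

Δ: 72, 122, 184, 258, 344
Δ²: 50, 62, 74, 86
Δ³: 12, 12, 12
The third differences are constant (12).
86 + 12 = 98;  344 + 98 = 442;  1013 + 442 = 1455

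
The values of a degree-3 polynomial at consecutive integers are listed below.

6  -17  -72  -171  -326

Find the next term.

D1: -23, -55, -99, -155
D2: -32, -44, -56
D3: -12, -12
The third differences are constant (-12).
-56 − 12 = -68;  -155 − 68 = -223;  -326 − 223 = -549

-549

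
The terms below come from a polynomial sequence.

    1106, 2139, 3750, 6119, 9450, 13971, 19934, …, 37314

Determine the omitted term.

Using the first 7 terms:
Δ: 1033  1611  2369  3331  4521  5963
Δ²: 578  758  962  1190  1442
Δ³: 180  204  228  252
Δ⁴: 24  24  24
Constant fourth difference = 24.
Extend forward: 252 + 24 = 276;  1442 + 276 = 1718;  5963 + 1718 = 7681;  19934 + 7681 = 27615

27615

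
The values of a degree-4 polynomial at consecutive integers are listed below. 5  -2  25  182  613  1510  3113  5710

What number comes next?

Δ: -7, 27, 157, 431, 897, 1603, 2597
Δ²: 34, 130, 274, 466, 706, 994
Δ³: 96, 144, 192, 240, 288
Δ⁴: 48, 48, 48, 48
Constant fourth difference = 48, so extend:
288 + 48 = 336;  994 + 336 = 1330;  2597 + 1330 = 3927;  5710 + 3927 = 9637

9637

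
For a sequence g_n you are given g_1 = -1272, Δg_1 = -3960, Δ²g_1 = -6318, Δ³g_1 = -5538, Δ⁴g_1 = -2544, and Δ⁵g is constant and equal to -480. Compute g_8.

Build the table forward from the leading diagonal:
Fifth differences: -480, -480, -480, -480, -480, -480, -480, -480
Fourth differences: -2544, -3024, -3504, -3984, -4464, -4944, -5424, -5904
Third differences: -5538, -8082, -11106, -14610, -18594, -23058, -28002, -33426
Second differences: -6318, -11856, -19938, -31044, -45654, -64248, -87306, -115308
First differences: -3960, -10278, -22134, -42072, -73116, -118770, -183018, -270324
g: -1272, -5232, -15510, -37644, -79716, -152832, -271602, -454620

-454620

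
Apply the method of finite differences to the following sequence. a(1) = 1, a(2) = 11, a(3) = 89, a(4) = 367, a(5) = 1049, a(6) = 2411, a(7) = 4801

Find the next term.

8639

First differences: 10 , 78 , 278 , 682 , 1362 , 2390
Second differences: 68 , 200 , 404 , 680 , 1028
Third differences: 132 , 204 , 276 , 348
Fourth differences: 72 , 72 , 72
Constant fourth difference = 72, so extend:
348 + 72 = 420;  1028 + 420 = 1448;  2390 + 1448 = 3838;  4801 + 3838 = 8639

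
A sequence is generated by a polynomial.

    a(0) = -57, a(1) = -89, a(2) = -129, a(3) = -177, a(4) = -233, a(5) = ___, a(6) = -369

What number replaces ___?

-297

Using the first 5 terms:
D1: -32  -40  -48  -56
D2: -8  -8  -8
Constant second difference = -8.
Extend forward: -56 − 8 = -64;  -233 − 64 = -297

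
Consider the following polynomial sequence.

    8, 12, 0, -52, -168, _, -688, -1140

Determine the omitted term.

Using the first 5 terms:
Δ: 4  -12  -52  -116
Δ²: -16  -40  -64
Δ³: -24  -24
Constant third difference = -24.
Extend forward: -64 − 24 = -88;  -116 − 88 = -204;  -168 − 204 = -372

-372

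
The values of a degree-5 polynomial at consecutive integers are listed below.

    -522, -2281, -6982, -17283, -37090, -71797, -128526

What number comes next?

-216367

D1: -1759, -4701, -10301, -19807, -34707, -56729
D2: -2942, -5600, -9506, -14900, -22022
D3: -2658, -3906, -5394, -7122
D4: -1248, -1488, -1728
D5: -240, -240
Constant fifth difference = -240, so extend:
-1728 − 240 = -1968;  -7122 − 1968 = -9090;  -22022 − 9090 = -31112;  -56729 − 31112 = -87841;  -128526 − 87841 = -216367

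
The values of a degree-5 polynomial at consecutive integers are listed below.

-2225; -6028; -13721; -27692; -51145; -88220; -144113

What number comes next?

-3803, -7693, -13971, -23453, -37075, -55893
-3890, -6278, -9482, -13622, -18818
-2388, -3204, -4140, -5196
-816, -936, -1056
-120, -120
The fifth differences are constant (-120).
-1056 − 120 = -1176;  -5196 − 1176 = -6372;  -18818 − 6372 = -25190;  -55893 − 25190 = -81083;  -144113 − 81083 = -225196

-225196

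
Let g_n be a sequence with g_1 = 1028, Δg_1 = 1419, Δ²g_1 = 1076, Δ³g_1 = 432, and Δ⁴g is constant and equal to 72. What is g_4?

8945

Build the table forward from the leading diagonal:
D4: 72, 72, 72, 72
D3: 432, 504, 576, 648
D2: 1076, 1508, 2012, 2588
D1: 1419, 2495, 4003, 6015
g: 1028, 2447, 4942, 8945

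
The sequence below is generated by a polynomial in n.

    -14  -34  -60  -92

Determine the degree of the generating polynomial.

D1: -20, -26, -32
D2: -6, -6
The second differences are constant, so the polynomial has degree 2.

2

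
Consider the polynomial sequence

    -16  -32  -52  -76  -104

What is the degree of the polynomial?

First differences: -16, -20, -24, -28
Second differences: -4, -4, -4
The second differences are constant, so the polynomial has degree 2.

2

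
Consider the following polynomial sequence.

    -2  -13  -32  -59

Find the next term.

-94

-11 , -19 , -27
-8 , -8
Constant second difference = -8, so extend:
-27 − 8 = -35;  -59 − 35 = -94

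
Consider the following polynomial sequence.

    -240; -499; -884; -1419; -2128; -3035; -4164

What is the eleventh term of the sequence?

Δ: -259 , -385 , -535 , -709 , -907 , -1129
Δ²: -126 , -150 , -174 , -198 , -222
Δ³: -24 , -24 , -24 , -24
The third differences are constant (-24).
-222 − 24 = -246;  -1129 − 246 = -1375;  -4164 − 1375 = -5539
-246 − 24 = -270;  -1375 − 270 = -1645;  -5539 − 1645 = -7184
-270 − 24 = -294;  -1645 − 294 = -1939;  -7184 − 1939 = -9123
-294 − 24 = -318;  -1939 − 318 = -2257;  -9123 − 2257 = -11380

-11380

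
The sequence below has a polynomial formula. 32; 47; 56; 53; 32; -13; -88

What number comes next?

-199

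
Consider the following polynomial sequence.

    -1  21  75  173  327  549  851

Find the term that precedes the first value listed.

-3

22, 54, 98, 154, 222, 302
32, 44, 56, 68, 80
12, 12, 12, 12
The third differences are constant at 12.
Work back: 32 − 12 = 20;  22 − 20 = 2;  -1 − 2 = -3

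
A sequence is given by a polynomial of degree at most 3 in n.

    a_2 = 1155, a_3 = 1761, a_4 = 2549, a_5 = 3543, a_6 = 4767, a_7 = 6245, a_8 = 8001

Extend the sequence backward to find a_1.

707

First differences: 606  788  994  1224  1478  1756
Second differences: 182  206  230  254  278
Third differences: 24  24  24  24
The third differences are constant at 24.
Work back: 182 − 24 = 158;  606 − 158 = 448;  1155 − 448 = 707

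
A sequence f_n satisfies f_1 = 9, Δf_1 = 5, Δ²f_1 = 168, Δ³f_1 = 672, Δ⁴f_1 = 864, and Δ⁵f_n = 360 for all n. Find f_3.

187

Build the table forward from the leading diagonal:
Fifth differences: 360  360  360
Fourth differences: 864  1224  1584
Third differences: 672  1536  2760
Second differences: 168  840  2376
First differences: 5  173  1013
f: 9  14  187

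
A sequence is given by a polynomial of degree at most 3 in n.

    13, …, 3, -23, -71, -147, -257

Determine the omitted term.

Using the last 5 terms:
D1: -26  -48  -76  -110
D2: -22  -28  -34
D3: -6  -6
Constant third difference = -6.
Extend backward: -22 + 6 = -16;  -26 + 16 = -10;  3 + 10 = 13

13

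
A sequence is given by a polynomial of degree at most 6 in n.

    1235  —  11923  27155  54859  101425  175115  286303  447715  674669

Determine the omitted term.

Using the last 8 terms:
First differences: 15232, 27704, 46566, 73690, 111188, 161412, 226954
Second differences: 12472, 18862, 27124, 37498, 50224, 65542
Third differences: 6390, 8262, 10374, 12726, 15318
Fourth differences: 1872, 2112, 2352, 2592
Fifth differences: 240, 240, 240
Constant fifth difference = 240.
Extend backward: 1872 − 240 = 1632;  6390 − 1632 = 4758;  12472 − 4758 = 7714;  15232 − 7714 = 7518;  11923 − 7518 = 4405

4405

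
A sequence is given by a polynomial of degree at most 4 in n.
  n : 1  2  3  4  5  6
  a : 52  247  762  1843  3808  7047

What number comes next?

12022

195, 515, 1081, 1965, 3239
320, 566, 884, 1274
246, 318, 390
72, 72
Fourth differences constant at 72.
390 + 72 = 462;  1274 + 462 = 1736;  3239 + 1736 = 4975;  7047 + 4975 = 12022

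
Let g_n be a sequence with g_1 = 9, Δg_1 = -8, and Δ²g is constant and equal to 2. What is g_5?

Build the table forward from the leading diagonal:
D2: 2, 2, 2, 2, 2
D1: -8, -6, -4, -2, 0
g: 9, 1, -5, -9, -11

-11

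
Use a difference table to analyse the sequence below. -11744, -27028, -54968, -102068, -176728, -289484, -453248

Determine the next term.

-15284, -27940, -47100, -74660, -112756, -163764
-12656, -19160, -27560, -38096, -51008
-6504, -8400, -10536, -12912
-1896, -2136, -2376
-240, -240
The fifth differences are constant (-240).
-2376 − 240 = -2616;  -12912 − 2616 = -15528;  -51008 − 15528 = -66536;  -163764 − 66536 = -230300;  -453248 − 230300 = -683548

-683548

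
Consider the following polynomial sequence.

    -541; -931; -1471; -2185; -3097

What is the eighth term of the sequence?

Δ: -390  -540  -714  -912
Δ²: -150  -174  -198
Δ³: -24  -24
The third differences are constant (-24).
-198 − 24 = -222;  -912 − 222 = -1134;  -3097 − 1134 = -4231
-222 − 24 = -246;  -1134 − 246 = -1380;  -4231 − 1380 = -5611
-246 − 24 = -270;  -1380 − 270 = -1650;  -5611 − 1650 = -7261

-7261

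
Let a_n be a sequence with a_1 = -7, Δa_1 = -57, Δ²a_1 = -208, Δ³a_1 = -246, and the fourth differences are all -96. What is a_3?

-329

Build the table forward from the leading diagonal:
D4: -96, -96, -96
D3: -246, -342, -438
D2: -208, -454, -796
D1: -57, -265, -719
a: -7, -64, -329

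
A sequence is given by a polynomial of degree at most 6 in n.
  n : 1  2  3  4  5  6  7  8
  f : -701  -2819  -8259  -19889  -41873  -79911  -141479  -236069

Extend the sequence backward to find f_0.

First differences: -2118, -5440, -11630, -21984, -38038, -61568, -94590
Second differences: -3322, -6190, -10354, -16054, -23530, -33022
Third differences: -2868, -4164, -5700, -7476, -9492
Fourth differences: -1296, -1536, -1776, -2016
Fifth differences: -240, -240, -240
The fifth differences are constant at -240.
Work back: -1296 + 240 = -1056;  -2868 + 1056 = -1812;  -3322 + 1812 = -1510;  -2118 + 1510 = -608;  -701 + 608 = -93

-93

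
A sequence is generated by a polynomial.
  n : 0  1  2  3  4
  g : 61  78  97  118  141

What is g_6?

First differences: 17  19  21  23
Second differences: 2  2  2
Second differences constant at 2.
23 + 2 = 25;  141 + 25 = 166
25 + 2 = 27;  166 + 27 = 193

193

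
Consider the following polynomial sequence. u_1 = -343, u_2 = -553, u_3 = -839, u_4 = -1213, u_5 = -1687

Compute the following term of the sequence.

-210  -286  -374  -474
-76  -88  -100
-12  -12
The third differences are constant (-12).
-100 − 12 = -112;  -474 − 112 = -586;  -1687 − 586 = -2273

-2273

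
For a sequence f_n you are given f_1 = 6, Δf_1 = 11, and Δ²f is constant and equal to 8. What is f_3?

36

Build the table forward from the leading diagonal:
Second differences: 8, 8, 8
First differences: 11, 19, 27
f: 6, 17, 36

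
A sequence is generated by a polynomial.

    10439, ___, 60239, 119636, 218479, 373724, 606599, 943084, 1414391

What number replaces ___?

27124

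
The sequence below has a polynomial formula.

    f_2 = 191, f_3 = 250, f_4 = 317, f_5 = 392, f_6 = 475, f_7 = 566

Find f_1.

D1: 59  67  75  83  91
D2: 8  8  8  8
The second differences are constant at 8.
Work back: 59 − 8 = 51;  191 − 51 = 140

140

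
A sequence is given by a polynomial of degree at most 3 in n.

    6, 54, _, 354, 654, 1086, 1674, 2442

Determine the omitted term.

162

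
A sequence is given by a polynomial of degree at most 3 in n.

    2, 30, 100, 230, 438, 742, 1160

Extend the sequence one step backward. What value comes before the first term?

First differences: 28  70  130  208  304  418
Second differences: 42  60  78  96  114
Third differences: 18  18  18  18
The third differences are constant at 18.
Work back: 42 − 18 = 24;  28 − 24 = 4;  2 − 4 = -2

-2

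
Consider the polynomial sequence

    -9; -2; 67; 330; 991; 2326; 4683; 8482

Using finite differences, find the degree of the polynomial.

First differences: 7, 69, 263, 661, 1335, 2357, 3799
Second differences: 62, 194, 398, 674, 1022, 1442
Third differences: 132, 204, 276, 348, 420
Fourth differences: 72, 72, 72, 72
The fourth differences are constant, so the polynomial has degree 4.

4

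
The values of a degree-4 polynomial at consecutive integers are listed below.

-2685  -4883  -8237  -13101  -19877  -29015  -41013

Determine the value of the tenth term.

First differences: -2198, -3354, -4864, -6776, -9138, -11998
Second differences: -1156, -1510, -1912, -2362, -2860
Third differences: -354, -402, -450, -498
Fourth differences: -48, -48, -48
Fourth differences constant at -48.
-498 − 48 = -546;  -2860 − 546 = -3406;  -11998 − 3406 = -15404;  -41013 − 15404 = -56417
-546 − 48 = -594;  -3406 − 594 = -4000;  -15404 − 4000 = -19404;  -56417 − 19404 = -75821
-594 − 48 = -642;  -4000 − 642 = -4642;  -19404 − 4642 = -24046;  -75821 − 24046 = -99867

-99867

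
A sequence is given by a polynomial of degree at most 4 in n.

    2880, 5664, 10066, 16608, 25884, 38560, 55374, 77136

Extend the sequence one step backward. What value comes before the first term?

First differences: 2784, 4402, 6542, 9276, 12676, 16814, 21762
Second differences: 1618, 2140, 2734, 3400, 4138, 4948
Third differences: 522, 594, 666, 738, 810
Fourth differences: 72, 72, 72, 72
The fourth differences are constant at 72.
Work back: 522 − 72 = 450;  1618 − 450 = 1168;  2784 − 1168 = 1616;  2880 − 1616 = 1264

1264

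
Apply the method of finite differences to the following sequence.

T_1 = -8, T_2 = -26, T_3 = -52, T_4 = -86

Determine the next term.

-128

Δ: -18  -26  -34
Δ²: -8  -8
Second differences constant at -8.
-34 − 8 = -42;  -86 − 42 = -128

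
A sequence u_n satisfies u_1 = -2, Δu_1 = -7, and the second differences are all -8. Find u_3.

-24

Build the table forward from the leading diagonal:
Second differences: -8, -8, -8
First differences: -7, -15, -23
u: -2, -9, -24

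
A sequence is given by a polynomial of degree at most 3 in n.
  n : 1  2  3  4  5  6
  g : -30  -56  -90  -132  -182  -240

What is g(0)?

D1: -26, -34, -42, -50, -58
D2: -8, -8, -8, -8
The second differences are constant at -8.
Work back: -26 + 8 = -18;  -30 + 18 = -12

-12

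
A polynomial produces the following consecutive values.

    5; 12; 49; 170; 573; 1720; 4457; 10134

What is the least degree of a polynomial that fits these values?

5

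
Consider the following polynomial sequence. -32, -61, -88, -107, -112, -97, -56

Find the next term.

Δ: -29, -27, -19, -5, 15, 41
Δ²: 2, 8, 14, 20, 26
Δ³: 6, 6, 6, 6
The third differences are constant (6).
26 + 6 = 32;  41 + 32 = 73;  -56 + 73 = 17

17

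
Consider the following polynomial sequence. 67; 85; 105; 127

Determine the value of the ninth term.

267

First differences: 18, 20, 22
Second differences: 2, 2
Second differences constant at 2.
22 + 2 = 24;  127 + 24 = 151
24 + 2 = 26;  151 + 26 = 177
26 + 2 = 28;  177 + 28 = 205
28 + 2 = 30;  205 + 30 = 235
30 + 2 = 32;  235 + 32 = 267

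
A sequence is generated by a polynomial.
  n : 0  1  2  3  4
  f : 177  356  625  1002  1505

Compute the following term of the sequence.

2152

D1: 179, 269, 377, 503
D2: 90, 108, 126
D3: 18, 18
Constant third difference = 18, so extend:
126 + 18 = 144;  503 + 144 = 647;  1505 + 647 = 2152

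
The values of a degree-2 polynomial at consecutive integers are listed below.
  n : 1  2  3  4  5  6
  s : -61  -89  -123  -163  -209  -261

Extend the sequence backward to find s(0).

-39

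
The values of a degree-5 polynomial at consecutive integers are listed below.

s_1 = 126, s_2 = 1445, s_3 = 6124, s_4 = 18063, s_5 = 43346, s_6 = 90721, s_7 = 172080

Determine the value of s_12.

1785415

1319, 4679, 11939, 25283, 47375, 81359
3360, 7260, 13344, 22092, 33984
3900, 6084, 8748, 11892
2184, 2664, 3144
480, 480
Constant fifth difference = 480, so extend:
3144 + 480 = 3624;  11892 + 3624 = 15516;  33984 + 15516 = 49500;  81359 + 49500 = 130859;  172080 + 130859 = 302939
3624 + 480 = 4104;  15516 + 4104 = 19620;  49500 + 19620 = 69120;  130859 + 69120 = 199979;  302939 + 199979 = 502918
4104 + 480 = 4584;  19620 + 4584 = 24204;  69120 + 24204 = 93324;  199979 + 93324 = 293303;  502918 + 293303 = 796221
4584 + 480 = 5064;  24204 + 5064 = 29268;  93324 + 29268 = 122592;  293303 + 122592 = 415895;  796221 + 415895 = 1212116
5064 + 480 = 5544;  29268 + 5544 = 34812;  122592 + 34812 = 157404;  415895 + 157404 = 573299;  1212116 + 573299 = 1785415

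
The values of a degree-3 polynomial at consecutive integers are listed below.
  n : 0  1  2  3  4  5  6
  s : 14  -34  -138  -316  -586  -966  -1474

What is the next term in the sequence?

-2128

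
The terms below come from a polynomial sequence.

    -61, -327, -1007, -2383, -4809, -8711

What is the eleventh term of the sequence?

-70311

D1: -266, -680, -1376, -2426, -3902
D2: -414, -696, -1050, -1476
D3: -282, -354, -426
D4: -72, -72
The fourth differences are constant (-72).
-426 − 72 = -498;  -1476 − 498 = -1974;  -3902 − 1974 = -5876;  -8711 − 5876 = -14587
-498 − 72 = -570;  -1974 − 570 = -2544;  -5876 − 2544 = -8420;  -14587 − 8420 = -23007
-570 − 72 = -642;  -2544 − 642 = -3186;  -8420 − 3186 = -11606;  -23007 − 11606 = -34613
-642 − 72 = -714;  -3186 − 714 = -3900;  -11606 − 3900 = -15506;  -34613 − 15506 = -50119
-714 − 72 = -786;  -3900 − 786 = -4686;  -15506 − 4686 = -20192;  -50119 − 20192 = -70311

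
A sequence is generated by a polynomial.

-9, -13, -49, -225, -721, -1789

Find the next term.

First differences: -4, -36, -176, -496, -1068
Second differences: -32, -140, -320, -572
Third differences: -108, -180, -252
Fourth differences: -72, -72
Constant fourth difference = -72, so extend:
-252 − 72 = -324;  -572 − 324 = -896;  -1068 − 896 = -1964;  -1789 − 1964 = -3753

-3753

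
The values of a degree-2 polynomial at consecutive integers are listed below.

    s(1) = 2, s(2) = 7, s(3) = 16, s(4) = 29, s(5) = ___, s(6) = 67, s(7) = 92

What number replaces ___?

46

Using the first 4 terms:
Δ: 5, 9, 13
Δ²: 4, 4
Constant second difference = 4.
Extend forward: 13 + 4 = 17;  29 + 17 = 46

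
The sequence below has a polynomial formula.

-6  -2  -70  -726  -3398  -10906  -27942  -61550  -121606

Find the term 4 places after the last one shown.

First differences: 4, -68, -656, -2672, -7508, -17036, -33608, -60056
Second differences: -72, -588, -2016, -4836, -9528, -16572, -26448
Third differences: -516, -1428, -2820, -4692, -7044, -9876
Fourth differences: -912, -1392, -1872, -2352, -2832
Fifth differences: -480, -480, -480, -480
The fifth differences are constant (-480).
-2832 − 480 = -3312;  -9876 − 3312 = -13188;  -26448 − 13188 = -39636;  -60056 − 39636 = -99692;  -121606 − 99692 = -221298
-3312 − 480 = -3792;  -13188 − 3792 = -16980;  -39636 − 16980 = -56616;  -99692 − 56616 = -156308;  -221298 − 156308 = -377606
-3792 − 480 = -4272;  -16980 − 4272 = -21252;  -56616 − 21252 = -77868;  -156308 − 77868 = -234176;  -377606 − 234176 = -611782
-4272 − 480 = -4752;  -21252 − 4752 = -26004;  -77868 − 26004 = -103872;  -234176 − 103872 = -338048;  -611782 − 338048 = -949830

-949830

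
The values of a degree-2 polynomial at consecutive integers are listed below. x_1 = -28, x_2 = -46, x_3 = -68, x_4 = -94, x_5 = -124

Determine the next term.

-158

First differences: -18, -22, -26, -30
Second differences: -4, -4, -4
Constant second difference = -4, so extend:
-30 − 4 = -34;  -124 − 34 = -158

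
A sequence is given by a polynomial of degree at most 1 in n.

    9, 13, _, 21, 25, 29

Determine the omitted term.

17

Using the last 3 terms:
D1: 4  4
Constant first difference = 4.
Extend backward: 21 − 4 = 17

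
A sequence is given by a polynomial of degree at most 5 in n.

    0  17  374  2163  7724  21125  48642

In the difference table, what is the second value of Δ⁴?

1728

First differences: 17, 357, 1789, 5561, 13401, 27517
Second differences: 340, 1432, 3772, 7840, 14116
Third differences: 1092, 2340, 4068, 6276
Fourth differences: 1248, 1728, 2208
Fifth differences: 480, 480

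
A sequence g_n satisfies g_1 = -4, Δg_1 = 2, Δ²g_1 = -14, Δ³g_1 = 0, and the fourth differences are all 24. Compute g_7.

158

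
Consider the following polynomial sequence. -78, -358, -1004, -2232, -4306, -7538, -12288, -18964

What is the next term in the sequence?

-28022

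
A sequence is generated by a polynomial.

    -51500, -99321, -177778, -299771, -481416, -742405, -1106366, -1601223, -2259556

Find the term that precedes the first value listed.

-24271

-47821, -78457, -121993, -181645, -260989, -363961, -494857, -658333
-30636, -43536, -59652, -79344, -102972, -130896, -163476
-12900, -16116, -19692, -23628, -27924, -32580
-3216, -3576, -3936, -4296, -4656
-360, -360, -360, -360
The fifth differences are constant at -360.
Work back: -3216 + 360 = -2856;  -12900 + 2856 = -10044;  -30636 + 10044 = -20592;  -47821 + 20592 = -27229;  -51500 + 27229 = -24271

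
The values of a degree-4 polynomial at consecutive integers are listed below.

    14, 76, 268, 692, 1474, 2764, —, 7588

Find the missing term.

4736

Using the first 6 terms:
First differences: 62  192  424  782  1290
Second differences: 130  232  358  508
Third differences: 102  126  150
Fourth differences: 24  24
Constant fourth difference = 24.
Extend forward: 150 + 24 = 174;  508 + 174 = 682;  1290 + 682 = 1972;  2764 + 1972 = 4736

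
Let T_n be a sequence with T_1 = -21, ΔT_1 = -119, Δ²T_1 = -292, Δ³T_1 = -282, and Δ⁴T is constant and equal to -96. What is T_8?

-20216

Build the table forward from the leading diagonal:
Δ⁴: -96  -96  -96  -96  -96  -96  -96  -96
Δ³: -282  -378  -474  -570  -666  -762  -858  -954
Δ²: -292  -574  -952  -1426  -1996  -2662  -3424  -4282
Δ: -119  -411  -985  -1937  -3363  -5359  -8021  -11445
T: -21  -140  -551  -1536  -3473  -6836  -12195  -20216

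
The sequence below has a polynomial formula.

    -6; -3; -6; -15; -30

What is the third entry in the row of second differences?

-6

D1: 3, -3, -9, -15
D2: -6, -6, -6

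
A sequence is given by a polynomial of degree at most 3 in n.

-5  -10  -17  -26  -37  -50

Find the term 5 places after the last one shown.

-145

Δ: -5  -7  -9  -11  -13
Δ²: -2  -2  -2  -2
Constant second difference = -2, so extend:
-13 − 2 = -15;  -50 − 15 = -65
-15 − 2 = -17;  -65 − 17 = -82
-17 − 2 = -19;  -82 − 19 = -101
-19 − 2 = -21;  -101 − 21 = -122
-21 − 2 = -23;  -122 − 23 = -145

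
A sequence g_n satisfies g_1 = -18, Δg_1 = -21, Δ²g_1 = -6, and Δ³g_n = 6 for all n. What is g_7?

Build the table forward from the leading diagonal:
Δ³: 6, 6, 6, 6, 6, 6, 6
Δ²: -6, 0, 6, 12, 18, 24, 30
Δ: -21, -27, -27, -21, -9, 9, 33
g: -18, -39, -66, -93, -114, -123, -114

-114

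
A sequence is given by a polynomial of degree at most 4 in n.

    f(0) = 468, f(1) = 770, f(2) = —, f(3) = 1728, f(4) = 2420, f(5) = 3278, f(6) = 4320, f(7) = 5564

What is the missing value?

1184

Using the last 5 terms:
First differences: 692, 858, 1042, 1244
Second differences: 166, 184, 202
Third differences: 18, 18
Constant third difference = 18.
Extend backward: 166 − 18 = 148;  692 − 148 = 544;  1728 − 544 = 1184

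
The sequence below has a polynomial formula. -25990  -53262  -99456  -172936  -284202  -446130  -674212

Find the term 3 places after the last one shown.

-1954582

First differences: -27272  -46194  -73480  -111266  -161928  -228082
Second differences: -18922  -27286  -37786  -50662  -66154
Third differences: -8364  -10500  -12876  -15492
Fourth differences: -2136  -2376  -2616
Fifth differences: -240  -240
Fifth differences constant at -240.
-2616 − 240 = -2856;  -15492 − 2856 = -18348;  -66154 − 18348 = -84502;  -228082 − 84502 = -312584;  -674212 − 312584 = -986796
-2856 − 240 = -3096;  -18348 − 3096 = -21444;  -84502 − 21444 = -105946;  -312584 − 105946 = -418530;  -986796 − 418530 = -1405326
-3096 − 240 = -3336;  -21444 − 3336 = -24780;  -105946 − 24780 = -130726;  -418530 − 130726 = -549256;  -1405326 − 549256 = -1954582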